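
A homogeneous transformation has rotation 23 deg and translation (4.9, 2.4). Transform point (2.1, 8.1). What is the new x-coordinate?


x' = cos(theta)*px - sin(theta)*py + tx
= 0.9205*2.1 - 0.3907*8.1 + 4.9
= 3.6681


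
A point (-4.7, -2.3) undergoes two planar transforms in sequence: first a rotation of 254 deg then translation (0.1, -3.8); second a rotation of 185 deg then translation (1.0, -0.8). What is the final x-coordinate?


After transform 1:
x1 = cos(254)*-4.7 - sin(254)*-2.3 + 0.1 = -0.8154
y1 = sin(254)*-4.7 + cos(254)*-2.3 + -3.8 = 1.3519
After transform 2:
x2 = cos(185)*-0.8154 - sin(185)*1.3519 + 1.0
= 1.9301


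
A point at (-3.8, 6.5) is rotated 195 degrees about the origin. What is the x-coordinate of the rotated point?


x' = x*cos(theta) - y*sin(theta)
cos(195 deg) = -0.9659, sin(195 deg) = -0.2588
x' = -3.8 * -0.9659 - 6.5 * -0.2588
= 3.6705 - -1.6823
= 5.3528


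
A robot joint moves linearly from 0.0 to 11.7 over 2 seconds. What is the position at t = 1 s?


s = t/T = 1/2 = 0.5
p(t) = p0 + (pf-p0)*s
= 0.0 + (11.7 - 0.0) * 0.5
= 5.85


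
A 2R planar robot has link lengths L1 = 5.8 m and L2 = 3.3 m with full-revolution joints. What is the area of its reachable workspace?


r_max = L1 + L2 = 9.1 m
r_min = |L1 - L2| = 2.5 m
Area = pi*(r_max^2 - r_min^2)
= pi*(82.81 - 6.25)
= pi * 76.56
= 240.5203 m^2


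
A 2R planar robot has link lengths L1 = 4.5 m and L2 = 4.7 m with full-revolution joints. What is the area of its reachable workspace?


r_max = L1 + L2 = 9.2 m
r_min = |L1 - L2| = 0.2 m
Area = pi*(r_max^2 - r_min^2)
= pi*(84.64 - 0.04)
= pi * 84.6
= 265.7787 m^2


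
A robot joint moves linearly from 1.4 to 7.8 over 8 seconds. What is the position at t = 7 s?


s = t/T = 7/8 = 0.875
p(t) = p0 + (pf-p0)*s
= 1.4 + (7.8 - 1.4) * 0.875
= 7.0


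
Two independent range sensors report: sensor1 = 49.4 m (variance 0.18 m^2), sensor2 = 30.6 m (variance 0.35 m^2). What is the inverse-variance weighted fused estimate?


w1 = (1/var1) / (1/var1 + 1/var2)
   = 5.5556 / (5.5556 + 2.8571) = 0.6604
w2 = 1 - w1 = 0.3396
fused = w1*s1 + w2*s2 = 32.6226 + 10.3925
= 43.0151 m


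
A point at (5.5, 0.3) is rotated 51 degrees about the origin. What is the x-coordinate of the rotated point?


x' = x*cos(theta) - y*sin(theta)
cos(51 deg) = 0.6293, sin(51 deg) = 0.7771
x' = 5.5 * 0.6293 - 0.3 * 0.7771
= 3.4613 - 0.2331
= 3.2281


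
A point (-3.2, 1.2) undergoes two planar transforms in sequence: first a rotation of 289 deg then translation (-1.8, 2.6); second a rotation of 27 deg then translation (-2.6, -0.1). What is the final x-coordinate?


After transform 1:
x1 = cos(289)*-3.2 - sin(289)*1.2 + -1.8 = -1.7072
y1 = sin(289)*-3.2 + cos(289)*1.2 + 2.6 = 6.0163
After transform 2:
x2 = cos(27)*-1.7072 - sin(27)*6.0163 + -2.6
= -6.8525


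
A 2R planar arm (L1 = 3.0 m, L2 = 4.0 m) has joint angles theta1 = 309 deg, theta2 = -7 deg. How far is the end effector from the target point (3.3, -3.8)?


End effector via forward kinematics:
x = L1*cos(t1) + L2*cos(t1+t2) = 4.0076
y = L1*sin(t1) + L2*sin(t1+t2) = -5.7236
Distance to target:
d = sqrt((3.3 - 4.0076)^2 + (-3.8 - -5.7236)^2)
= sqrt(0.5008 + 3.7004)
= 2.0497 m


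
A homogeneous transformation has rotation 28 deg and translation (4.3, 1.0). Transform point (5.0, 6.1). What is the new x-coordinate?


x' = cos(theta)*px - sin(theta)*py + tx
= 0.8829*5.0 - 0.4695*6.1 + 4.3
= 5.851


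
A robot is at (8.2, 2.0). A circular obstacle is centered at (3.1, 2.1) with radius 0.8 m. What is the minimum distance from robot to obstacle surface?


center_dist = sqrt((8.2-3.1)^2 + (2.0-2.1)^2)
= sqrt(26.01 + 0.01)
= 5.101
min_dist = center_dist - radius = 5.101 - 0.8 = 4.301 m


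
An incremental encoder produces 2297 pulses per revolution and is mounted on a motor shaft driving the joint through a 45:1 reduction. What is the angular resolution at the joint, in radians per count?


counts per rev = 2297
effective counts at joint = 2297 * 45 = 103365
resolution = 2*pi / 103365
= 6.0786e-05 rad/count


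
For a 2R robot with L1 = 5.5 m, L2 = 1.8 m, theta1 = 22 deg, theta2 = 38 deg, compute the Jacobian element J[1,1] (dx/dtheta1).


J[1,1] = -L1*sin(t1) - L2*sin(t1+t2)
= -5.5*sin(22) - 1.8*sin(60)
= -3.6192


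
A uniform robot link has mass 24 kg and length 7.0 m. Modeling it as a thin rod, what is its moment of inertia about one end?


I = (1/3) * m * L^2
= (1/3) * 24 * 7.0^2
= 0.333333 * 24 * 49.0
= 392.0 kg*m^2


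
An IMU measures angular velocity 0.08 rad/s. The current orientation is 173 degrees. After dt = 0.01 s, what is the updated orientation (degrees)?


delta_theta = w * dt = 0.08 * 0.01 = 0.0008 rad
= 0.0458 deg
theta_new = 173 + 0.0458 = 173.0458 deg


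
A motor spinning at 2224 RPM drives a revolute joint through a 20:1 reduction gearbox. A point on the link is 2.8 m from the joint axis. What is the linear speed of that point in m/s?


omega_motor = 2224 * 2*pi/60 = 232.8967 rad/s
omega_joint = omega_motor / 20 = 11.6448 rad/s
v = omega_joint * r = 11.6448 * 2.8
= 32.6055 m/s


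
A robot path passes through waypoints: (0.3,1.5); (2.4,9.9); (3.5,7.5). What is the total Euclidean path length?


Segment lengths:
  seg1 = sqrt((2.1)^2 + (8.4)^2) = 8.6585
  seg2 = sqrt((1.1)^2 + (-2.4)^2) = 2.6401
Total = 11.2986


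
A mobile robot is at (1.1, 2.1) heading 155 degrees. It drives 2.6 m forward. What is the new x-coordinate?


x_new = x0 + d*cos(theta)
= 1.1 + 2.6*cos(155)
= 1.1 + -2.3564
= -1.2564


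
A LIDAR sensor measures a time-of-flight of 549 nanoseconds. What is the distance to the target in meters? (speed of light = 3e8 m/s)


tof = 549 ns = 5.49e-07 s
dist = c * tof / 2
= 3e8 * 5.49e-07 / 2
= 82.35 m


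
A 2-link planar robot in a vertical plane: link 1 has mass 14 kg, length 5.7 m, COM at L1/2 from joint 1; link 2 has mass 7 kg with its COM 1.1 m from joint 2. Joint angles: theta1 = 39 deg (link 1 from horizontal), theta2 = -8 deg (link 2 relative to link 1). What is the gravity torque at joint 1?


Horizontal distance from joint 1 to link-1 COM:
  x_c1 = (L1/2)*cos(t1) = 2.85 * 0.7771 = 2.2149 m
Horizontal distance from joint 1 to link-2 COM:
  x_c2 = L1*cos(t1) + Lc2*cos(t1+t2)
       = 5.7*0.7771 + 1.1*0.8572 = 5.3726 m
tau1 = m1*g*x_c1 + m2*g*x_c2
     = 14*9.81*2.2149 + 7*9.81*5.3726
     = 304.1897 + 368.9375
     = 673.1272 Nm


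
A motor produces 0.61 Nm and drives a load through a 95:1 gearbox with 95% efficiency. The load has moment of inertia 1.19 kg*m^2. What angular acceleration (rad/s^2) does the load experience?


tau_out = tau_motor * N * eta
= 0.61 * 95 * 0.95 = 55.0525 Nm
alpha = tau_out / I = 55.0525 / 1.19
= 46.2626 rad/s^2


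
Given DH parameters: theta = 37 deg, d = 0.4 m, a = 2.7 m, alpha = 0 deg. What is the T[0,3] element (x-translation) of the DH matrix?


T[0,3] = a * cos(theta)
= 2.7 * cos(37 deg)
= 2.7 * 0.7986
= 2.1563


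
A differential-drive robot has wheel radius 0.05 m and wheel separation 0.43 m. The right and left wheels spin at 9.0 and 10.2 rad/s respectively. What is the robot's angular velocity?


vR = r*wR = 0.05*9.0 = 0.45 m/s
vL = r*wL = 0.05*10.2 = 0.51 m/s
v = (vR+vL)/2 = 0.48 m/s
omega = (vR-vL)/L = -0.1395 rad/s
angular velocity = -0.1395 rad/s


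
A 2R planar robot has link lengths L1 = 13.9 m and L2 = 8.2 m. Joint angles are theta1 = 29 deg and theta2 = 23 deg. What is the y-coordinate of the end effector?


Convert angles to radians: theta1 = 0.5061, theta2 = 0.4014
y = L1*sin(theta1) + L2*sin(theta1+theta2)
y = 6.7389 + 6.4617
y = 13.2005


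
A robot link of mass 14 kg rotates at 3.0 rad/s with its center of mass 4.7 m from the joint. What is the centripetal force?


F = m * omega^2 * r
= 14 * 3.0^2 * 4.7
= 14 * 9.0 * 4.7
= 592.2 N


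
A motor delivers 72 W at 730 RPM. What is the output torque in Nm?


omega = 730 * 2*pi/60 = 76.4454 rad/s
tau = P / omega = 72 / 76.4454
= 0.9418 Nm


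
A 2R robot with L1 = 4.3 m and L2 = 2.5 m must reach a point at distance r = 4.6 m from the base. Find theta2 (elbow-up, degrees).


cos(theta2) = (r^2 - L1^2 - L2^2) / (2*L1*L2)
cos(theta2) = (21.16 - 18.49 - 6.25) / 21.5
cos(theta2) = -0.166512
theta2 = 99.5851 degrees


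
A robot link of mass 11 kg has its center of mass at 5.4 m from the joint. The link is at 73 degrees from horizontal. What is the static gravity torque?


tau = m*g*L*cos(angle)
= 11 * 9.81 * 5.4 * cos(73 deg)
= 11 * 9.81 * 5.4 * 0.2924
= 170.3691 Nm


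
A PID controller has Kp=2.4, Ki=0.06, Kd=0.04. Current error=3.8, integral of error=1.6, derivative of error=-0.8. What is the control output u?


u = Kp*e + Ki*int(e) + Kd*de/dt
= 2.4*3.8 + 0.06*1.6 + 0.04*(-0.8)
= 9.12 + 0.096 + -0.032
= 9.184


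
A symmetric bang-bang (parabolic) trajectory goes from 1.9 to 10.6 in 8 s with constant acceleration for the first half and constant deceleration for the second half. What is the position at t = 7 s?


Symmetric rest-to-rest: each phase covers (pf-p0)/2 in time T/2. 0.5*a*(T/2)^2 = (pf-p0)/2 => a = 4*(pf-p0)/T^2
a = 4*(10.6-1.9)/8^2 = 0.5437
t = 7 is in the deceleration phase (t > T/2).
p = pf - 0.5*a*(T-t)^2 = 10.6 - 0.5*0.5437*1^2
= 10.3281


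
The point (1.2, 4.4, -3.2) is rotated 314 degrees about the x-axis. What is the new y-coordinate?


Rotation about x-axis: y' = y*cos(theta) - z*sin(theta)
= 4.4 * 0.6947 - -3.2 * -0.7193
= 0.7546


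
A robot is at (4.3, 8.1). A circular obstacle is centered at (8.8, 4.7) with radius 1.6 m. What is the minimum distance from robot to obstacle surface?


center_dist = sqrt((4.3-8.8)^2 + (8.1-4.7)^2)
= sqrt(20.25 + 11.56)
= 5.64
min_dist = center_dist - radius = 5.64 - 1.6 = 4.04 m


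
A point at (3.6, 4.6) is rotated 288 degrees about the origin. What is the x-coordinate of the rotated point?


x' = x*cos(theta) - y*sin(theta)
cos(288 deg) = 0.309, sin(288 deg) = -0.9511
x' = 3.6 * 0.309 - 4.6 * -0.9511
= 1.1125 - -4.3749
= 5.4873


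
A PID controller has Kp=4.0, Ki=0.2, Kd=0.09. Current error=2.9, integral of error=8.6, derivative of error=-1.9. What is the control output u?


u = Kp*e + Ki*int(e) + Kd*de/dt
= 4.0*2.9 + 0.2*8.6 + 0.09*(-1.9)
= 11.6 + 1.72 + -0.171
= 13.149


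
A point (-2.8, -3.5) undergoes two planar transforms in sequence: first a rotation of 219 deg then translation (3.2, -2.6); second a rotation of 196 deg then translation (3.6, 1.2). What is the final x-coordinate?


After transform 1:
x1 = cos(219)*-2.8 - sin(219)*-3.5 + 3.2 = 3.1734
y1 = sin(219)*-2.8 + cos(219)*-3.5 + -2.6 = 1.8821
After transform 2:
x2 = cos(196)*3.1734 - sin(196)*1.8821 + 3.6
= 1.0683


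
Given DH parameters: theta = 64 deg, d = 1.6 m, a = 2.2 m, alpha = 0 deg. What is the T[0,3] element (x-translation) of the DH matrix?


T[0,3] = a * cos(theta)
= 2.2 * cos(64 deg)
= 2.2 * 0.4384
= 0.9644


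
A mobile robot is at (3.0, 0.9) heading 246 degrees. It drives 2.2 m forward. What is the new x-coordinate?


x_new = x0 + d*cos(theta)
= 3.0 + 2.2*cos(246)
= 3.0 + -0.8948
= 2.1052


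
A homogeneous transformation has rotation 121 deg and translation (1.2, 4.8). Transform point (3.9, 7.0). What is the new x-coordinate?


x' = cos(theta)*px - sin(theta)*py + tx
= -0.515*3.9 - 0.8572*7.0 + 1.2
= -6.8088


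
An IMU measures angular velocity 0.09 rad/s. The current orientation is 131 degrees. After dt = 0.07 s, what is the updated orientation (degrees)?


delta_theta = w * dt = 0.09 * 0.07 = 0.0063 rad
= 0.361 deg
theta_new = 131 + 0.361 = 131.361 deg


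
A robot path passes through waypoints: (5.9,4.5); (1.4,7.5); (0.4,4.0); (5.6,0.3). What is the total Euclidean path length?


Segment lengths:
  seg1 = sqrt((-4.5)^2 + (3.0)^2) = 5.4083
  seg2 = sqrt((-1.0)^2 + (-3.5)^2) = 3.6401
  seg3 = sqrt((5.2)^2 + (-3.7)^2) = 6.382
Total = 15.4304


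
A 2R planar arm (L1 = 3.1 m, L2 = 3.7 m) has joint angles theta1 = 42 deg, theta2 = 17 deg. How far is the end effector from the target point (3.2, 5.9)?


End effector via forward kinematics:
x = L1*cos(t1) + L2*cos(t1+t2) = 4.2094
y = L1*sin(t1) + L2*sin(t1+t2) = 5.2458
Distance to target:
d = sqrt((3.2 - 4.2094)^2 + (5.9 - 5.2458)^2)
= sqrt(1.0189 + 0.4279)
= 1.2028 m


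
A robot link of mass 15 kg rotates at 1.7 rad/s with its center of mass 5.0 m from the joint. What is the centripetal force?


F = m * omega^2 * r
= 15 * 1.7^2 * 5.0
= 15 * 2.89 * 5.0
= 216.75 N


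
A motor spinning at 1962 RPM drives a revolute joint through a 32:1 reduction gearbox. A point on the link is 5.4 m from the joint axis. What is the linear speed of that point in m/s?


omega_motor = 1962 * 2*pi/60 = 205.4602 rad/s
omega_joint = omega_motor / 32 = 6.4206 rad/s
v = omega_joint * r = 6.4206 * 5.4
= 34.6714 m/s


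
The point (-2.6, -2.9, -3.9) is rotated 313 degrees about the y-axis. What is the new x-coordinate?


Rotation about y-axis: x' = x*cos(theta) + z*sin(theta)
= -2.6 * 0.682 + -3.9 * -0.7314
= 1.0791


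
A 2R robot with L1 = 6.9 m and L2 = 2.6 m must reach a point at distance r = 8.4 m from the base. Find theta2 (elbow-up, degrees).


cos(theta2) = (r^2 - L1^2 - L2^2) / (2*L1*L2)
cos(theta2) = (70.56 - 47.61 - 6.76) / 35.88
cos(theta2) = 0.451226
theta2 = 63.1776 degrees


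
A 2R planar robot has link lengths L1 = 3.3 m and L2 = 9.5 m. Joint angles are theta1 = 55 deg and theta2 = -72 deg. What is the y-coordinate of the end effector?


Convert angles to radians: theta1 = 0.9599, theta2 = -1.2566
y = L1*sin(theta1) + L2*sin(theta1+theta2)
y = 2.7032 + -2.7775
y = -0.0743


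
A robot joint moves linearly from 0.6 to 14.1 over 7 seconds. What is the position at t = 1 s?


s = t/T = 1/7 = 0.1429
p(t) = p0 + (pf-p0)*s
= 0.6 + (14.1 - 0.6) * 0.1429
= 2.5286


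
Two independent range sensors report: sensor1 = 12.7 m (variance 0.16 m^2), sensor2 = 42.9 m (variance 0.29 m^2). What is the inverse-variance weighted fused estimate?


w1 = (1/var1) / (1/var1 + 1/var2)
   = 6.25 / (6.25 + 3.4483) = 0.6444
w2 = 1 - w1 = 0.3556
fused = w1*s1 + w2*s2 = 8.1844 + 15.2533
= 23.4378 m


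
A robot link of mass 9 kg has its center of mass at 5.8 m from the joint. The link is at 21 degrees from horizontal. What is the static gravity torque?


tau = m*g*L*cos(angle)
= 9 * 9.81 * 5.8 * cos(21 deg)
= 9 * 9.81 * 5.8 * 0.9336
= 478.0697 Nm


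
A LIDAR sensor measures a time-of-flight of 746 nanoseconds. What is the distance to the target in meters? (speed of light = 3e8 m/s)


tof = 746 ns = 7.46e-07 s
dist = c * tof / 2
= 3e8 * 7.46e-07 / 2
= 111.9 m


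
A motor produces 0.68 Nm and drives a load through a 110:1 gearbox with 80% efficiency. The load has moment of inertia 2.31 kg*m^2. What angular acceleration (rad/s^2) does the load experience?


tau_out = tau_motor * N * eta
= 0.68 * 110 * 0.8 = 59.84 Nm
alpha = tau_out / I = 59.84 / 2.31
= 25.9048 rad/s^2


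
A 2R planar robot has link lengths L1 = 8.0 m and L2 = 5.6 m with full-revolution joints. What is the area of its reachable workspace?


r_max = L1 + L2 = 13.6 m
r_min = |L1 - L2| = 2.4 m
Area = pi*(r_max^2 - r_min^2)
= pi*(184.96 - 5.76)
= pi * 179.2
= 562.9734 m^2


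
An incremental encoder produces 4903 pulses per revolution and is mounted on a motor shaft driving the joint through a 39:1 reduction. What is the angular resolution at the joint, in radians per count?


counts per rev = 4903
effective counts at joint = 4903 * 39 = 191217
resolution = 2*pi / 191217
= 3.2859e-05 rad/count


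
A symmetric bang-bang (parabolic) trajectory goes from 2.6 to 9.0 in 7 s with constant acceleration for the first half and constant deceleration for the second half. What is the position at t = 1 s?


Symmetric rest-to-rest: each phase covers (pf-p0)/2 in time T/2. 0.5*a*(T/2)^2 = (pf-p0)/2 => a = 4*(pf-p0)/T^2
a = 4*(9.0-2.6)/7^2 = 0.5224
t = 1 is in the acceleration phase (t <= T/2).
p = p0 + 0.5*a*t^2 = 2.6 + 0.5*0.5224*1^2
= 2.8612


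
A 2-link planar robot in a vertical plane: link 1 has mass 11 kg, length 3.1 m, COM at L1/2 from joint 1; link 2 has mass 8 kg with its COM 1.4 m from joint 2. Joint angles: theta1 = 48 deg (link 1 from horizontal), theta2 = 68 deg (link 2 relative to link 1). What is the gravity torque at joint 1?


Horizontal distance from joint 1 to link-1 COM:
  x_c1 = (L1/2)*cos(t1) = 1.55 * 0.6691 = 1.0372 m
Horizontal distance from joint 1 to link-2 COM:
  x_c2 = L1*cos(t1) + Lc2*cos(t1+t2)
       = 3.1*0.6691 + 1.4*-0.4384 = 1.4606 m
tau1 = m1*g*x_c1 + m2*g*x_c2
     = 11*9.81*1.0372 + 8*9.81*1.4606
     = 111.9191 + 114.6267
     = 226.5459 Nm


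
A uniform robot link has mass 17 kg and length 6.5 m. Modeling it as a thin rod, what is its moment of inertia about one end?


I = (1/3) * m * L^2
= (1/3) * 17 * 6.5^2
= 0.333333 * 17 * 42.25
= 239.4167 kg*m^2


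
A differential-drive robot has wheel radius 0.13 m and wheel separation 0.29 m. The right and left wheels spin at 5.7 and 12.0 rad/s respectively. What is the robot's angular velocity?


vR = r*wR = 0.13*5.7 = 0.741 m/s
vL = r*wL = 0.13*12.0 = 1.56 m/s
v = (vR+vL)/2 = 1.1505 m/s
omega = (vR-vL)/L = -2.8241 rad/s
angular velocity = -2.8241 rad/s


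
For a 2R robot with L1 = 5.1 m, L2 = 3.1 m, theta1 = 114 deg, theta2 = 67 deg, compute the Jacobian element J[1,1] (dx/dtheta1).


J[1,1] = -L1*sin(t1) - L2*sin(t1+t2)
= -5.1*sin(114) - 3.1*sin(181)
= -4.605


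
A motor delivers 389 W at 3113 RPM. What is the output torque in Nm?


omega = 3113 * 2*pi/60 = 325.9926 rad/s
tau = P / omega = 389 / 325.9926
= 1.1933 Nm


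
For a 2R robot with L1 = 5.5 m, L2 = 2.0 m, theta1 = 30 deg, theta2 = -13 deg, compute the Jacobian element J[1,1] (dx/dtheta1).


J[1,1] = -L1*sin(t1) - L2*sin(t1+t2)
= -5.5*sin(30) - 2.0*sin(17)
= -3.3347


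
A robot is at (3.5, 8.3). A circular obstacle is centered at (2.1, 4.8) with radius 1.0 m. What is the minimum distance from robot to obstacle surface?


center_dist = sqrt((3.5-2.1)^2 + (8.3-4.8)^2)
= sqrt(1.96 + 12.25)
= 3.7696
min_dist = center_dist - radius = 3.7696 - 1.0 = 2.7696 m


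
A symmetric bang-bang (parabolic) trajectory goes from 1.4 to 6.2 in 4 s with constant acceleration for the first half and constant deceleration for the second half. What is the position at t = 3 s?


Symmetric rest-to-rest: each phase covers (pf-p0)/2 in time T/2. 0.5*a*(T/2)^2 = (pf-p0)/2 => a = 4*(pf-p0)/T^2
a = 4*(6.2-1.4)/4^2 = 1.2
t = 3 is in the deceleration phase (t > T/2).
p = pf - 0.5*a*(T-t)^2 = 6.2 - 0.5*1.2*1^2
= 5.6


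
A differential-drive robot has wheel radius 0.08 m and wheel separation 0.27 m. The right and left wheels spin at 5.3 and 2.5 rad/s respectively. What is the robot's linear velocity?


vR = r*wR = 0.08*5.3 = 0.424 m/s
vL = r*wL = 0.08*2.5 = 0.2 m/s
v = (vR+vL)/2 = 0.312 m/s
omega = (vR-vL)/L = 0.8296 rad/s
linear velocity = 0.312 m/s


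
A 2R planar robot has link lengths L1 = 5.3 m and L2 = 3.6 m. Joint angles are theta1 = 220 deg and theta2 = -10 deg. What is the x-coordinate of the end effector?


Convert angles to radians: theta1 = 3.8397, theta2 = -0.1745
x = L1*cos(theta1) + L2*cos(theta1+theta2)
x = -4.06 + -3.1177
x = -7.1777


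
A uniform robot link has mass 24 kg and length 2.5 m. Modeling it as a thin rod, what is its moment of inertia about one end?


I = (1/3) * m * L^2
= (1/3) * 24 * 2.5^2
= 0.333333 * 24 * 6.25
= 50.0 kg*m^2


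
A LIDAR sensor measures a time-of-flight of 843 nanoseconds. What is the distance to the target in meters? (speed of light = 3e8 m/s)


tof = 843 ns = 8.43e-07 s
dist = c * tof / 2
= 3e8 * 8.43e-07 / 2
= 126.45 m


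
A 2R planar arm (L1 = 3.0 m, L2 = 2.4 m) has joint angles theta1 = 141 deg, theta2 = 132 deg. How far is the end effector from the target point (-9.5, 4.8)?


End effector via forward kinematics:
x = L1*cos(t1) + L2*cos(t1+t2) = -2.2058
y = L1*sin(t1) + L2*sin(t1+t2) = -0.5087
Distance to target:
d = sqrt((-9.5 - -2.2058)^2 + (4.8 - -0.5087)^2)
= sqrt(53.2049 + 28.1828)
= 9.0215 m


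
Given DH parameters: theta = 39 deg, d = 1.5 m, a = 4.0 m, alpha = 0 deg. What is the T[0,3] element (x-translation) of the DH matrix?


T[0,3] = a * cos(theta)
= 4.0 * cos(39 deg)
= 4.0 * 0.7771
= 3.1086


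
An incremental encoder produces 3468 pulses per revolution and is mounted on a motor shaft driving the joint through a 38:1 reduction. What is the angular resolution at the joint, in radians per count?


counts per rev = 3468
effective counts at joint = 3468 * 38 = 131784
resolution = 2*pi / 131784
= 4.7678e-05 rad/count


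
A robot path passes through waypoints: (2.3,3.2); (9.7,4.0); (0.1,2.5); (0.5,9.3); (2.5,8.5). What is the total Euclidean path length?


Segment lengths:
  seg1 = sqrt((7.4)^2 + (0.8)^2) = 7.4431
  seg2 = sqrt((-9.6)^2 + (-1.5)^2) = 9.7165
  seg3 = sqrt((0.4)^2 + (6.8)^2) = 6.8118
  seg4 = sqrt((2.0)^2 + (-0.8)^2) = 2.1541
Total = 26.1254


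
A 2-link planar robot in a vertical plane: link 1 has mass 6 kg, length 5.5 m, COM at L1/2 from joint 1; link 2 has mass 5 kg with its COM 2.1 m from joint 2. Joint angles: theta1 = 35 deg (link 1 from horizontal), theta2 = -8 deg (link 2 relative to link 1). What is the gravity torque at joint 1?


Horizontal distance from joint 1 to link-1 COM:
  x_c1 = (L1/2)*cos(t1) = 2.75 * 0.8192 = 2.2527 m
Horizontal distance from joint 1 to link-2 COM:
  x_c2 = L1*cos(t1) + Lc2*cos(t1+t2)
       = 5.5*0.8192 + 2.1*0.891 = 6.3764 m
tau1 = m1*g*x_c1 + m2*g*x_c2
     = 6*9.81*2.2527 + 5*9.81*6.3764
     = 132.592 + 312.7649
     = 445.3569 Nm


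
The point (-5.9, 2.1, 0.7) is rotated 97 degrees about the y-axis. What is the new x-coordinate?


Rotation about y-axis: x' = x*cos(theta) + z*sin(theta)
= -5.9 * -0.1219 + 0.7 * 0.9925
= 1.4138


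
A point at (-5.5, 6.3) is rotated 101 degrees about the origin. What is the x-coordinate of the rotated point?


x' = x*cos(theta) - y*sin(theta)
cos(101 deg) = -0.1908, sin(101 deg) = 0.9816
x' = -5.5 * -0.1908 - 6.3 * 0.9816
= 1.0494 - 6.1843
= -5.1348


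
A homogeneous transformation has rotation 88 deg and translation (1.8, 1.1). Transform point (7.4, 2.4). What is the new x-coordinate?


x' = cos(theta)*px - sin(theta)*py + tx
= 0.0349*7.4 - 0.9994*2.4 + 1.8
= -0.3403


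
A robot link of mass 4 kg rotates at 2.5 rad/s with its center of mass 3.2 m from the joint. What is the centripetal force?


F = m * omega^2 * r
= 4 * 2.5^2 * 3.2
= 4 * 6.25 * 3.2
= 80.0 N


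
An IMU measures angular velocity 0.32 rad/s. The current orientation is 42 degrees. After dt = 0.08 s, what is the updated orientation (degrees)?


delta_theta = w * dt = 0.32 * 0.08 = 0.0256 rad
= 1.4668 deg
theta_new = 42 + 1.4668 = 43.4668 deg


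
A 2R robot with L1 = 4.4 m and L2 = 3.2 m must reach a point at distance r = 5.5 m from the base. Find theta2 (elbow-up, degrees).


cos(theta2) = (r^2 - L1^2 - L2^2) / (2*L1*L2)
cos(theta2) = (30.25 - 19.36 - 10.24) / 28.16
cos(theta2) = 0.023082
theta2 = 88.6774 degrees


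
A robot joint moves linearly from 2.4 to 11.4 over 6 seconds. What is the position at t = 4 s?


s = t/T = 4/6 = 0.6667
p(t) = p0 + (pf-p0)*s
= 2.4 + (11.4 - 2.4) * 0.6667
= 8.4


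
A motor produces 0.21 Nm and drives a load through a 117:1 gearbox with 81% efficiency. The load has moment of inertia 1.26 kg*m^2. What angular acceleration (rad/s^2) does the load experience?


tau_out = tau_motor * N * eta
= 0.21 * 117 * 0.81 = 19.9017 Nm
alpha = tau_out / I = 19.9017 / 1.26
= 15.795 rad/s^2


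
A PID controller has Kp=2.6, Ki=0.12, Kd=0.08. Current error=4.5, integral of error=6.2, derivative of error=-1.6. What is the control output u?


u = Kp*e + Ki*int(e) + Kd*de/dt
= 2.6*4.5 + 0.12*6.2 + 0.08*(-1.6)
= 11.7 + 0.744 + -0.128
= 12.316


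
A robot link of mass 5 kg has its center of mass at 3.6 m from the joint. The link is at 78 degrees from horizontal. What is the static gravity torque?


tau = m*g*L*cos(angle)
= 5 * 9.81 * 3.6 * cos(78 deg)
= 5 * 9.81 * 3.6 * 0.2079
= 36.713 Nm


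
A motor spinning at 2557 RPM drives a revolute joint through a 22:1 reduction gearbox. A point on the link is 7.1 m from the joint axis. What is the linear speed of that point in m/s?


omega_motor = 2557 * 2*pi/60 = 267.7684 rad/s
omega_joint = omega_motor / 22 = 12.1713 rad/s
v = omega_joint * r = 12.1713 * 7.1
= 86.4162 m/s


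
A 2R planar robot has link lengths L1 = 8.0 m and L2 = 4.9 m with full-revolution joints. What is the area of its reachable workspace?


r_max = L1 + L2 = 12.9 m
r_min = |L1 - L2| = 3.1 m
Area = pi*(r_max^2 - r_min^2)
= pi*(166.41 - 9.61)
= pi * 156.8
= 492.6017 m^2


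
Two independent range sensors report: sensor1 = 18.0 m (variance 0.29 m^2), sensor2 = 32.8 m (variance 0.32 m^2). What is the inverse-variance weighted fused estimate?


w1 = (1/var1) / (1/var1 + 1/var2)
   = 3.4483 / (3.4483 + 3.125) = 0.5246
w2 = 1 - w1 = 0.4754
fused = w1*s1 + w2*s2 = 9.4426 + 15.5934
= 25.0361 m


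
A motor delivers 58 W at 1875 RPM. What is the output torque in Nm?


omega = 1875 * 2*pi/60 = 196.3495 rad/s
tau = P / omega = 58 / 196.3495
= 0.2954 Nm


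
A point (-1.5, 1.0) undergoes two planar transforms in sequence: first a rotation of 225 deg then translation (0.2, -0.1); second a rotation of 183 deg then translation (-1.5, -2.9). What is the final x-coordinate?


After transform 1:
x1 = cos(225)*-1.5 - sin(225)*1.0 + 0.2 = 1.9678
y1 = sin(225)*-1.5 + cos(225)*1.0 + -0.1 = 0.2536
After transform 2:
x2 = cos(183)*1.9678 - sin(183)*0.2536 + -1.5
= -3.4518


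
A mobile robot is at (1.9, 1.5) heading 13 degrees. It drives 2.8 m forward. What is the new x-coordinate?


x_new = x0 + d*cos(theta)
= 1.9 + 2.8*cos(13)
= 1.9 + 2.7282
= 4.6282


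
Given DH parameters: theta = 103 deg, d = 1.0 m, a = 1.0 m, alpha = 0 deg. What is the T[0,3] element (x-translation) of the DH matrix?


T[0,3] = a * cos(theta)
= 1.0 * cos(103 deg)
= 1.0 * -0.225
= -0.225


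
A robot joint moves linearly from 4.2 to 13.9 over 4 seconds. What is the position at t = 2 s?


s = t/T = 2/4 = 0.5
p(t) = p0 + (pf-p0)*s
= 4.2 + (13.9 - 4.2) * 0.5
= 9.05


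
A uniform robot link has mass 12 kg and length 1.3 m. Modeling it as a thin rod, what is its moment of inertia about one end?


I = (1/3) * m * L^2
= (1/3) * 12 * 1.3^2
= 0.333333 * 12 * 1.69
= 6.76 kg*m^2


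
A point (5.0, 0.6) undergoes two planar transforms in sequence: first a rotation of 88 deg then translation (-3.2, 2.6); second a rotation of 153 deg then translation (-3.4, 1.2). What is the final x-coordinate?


After transform 1:
x1 = cos(88)*5.0 - sin(88)*0.6 + -3.2 = -3.6251
y1 = sin(88)*5.0 + cos(88)*0.6 + 2.6 = 7.6179
After transform 2:
x2 = cos(153)*-3.6251 - sin(153)*7.6179 + -3.4
= -3.6284


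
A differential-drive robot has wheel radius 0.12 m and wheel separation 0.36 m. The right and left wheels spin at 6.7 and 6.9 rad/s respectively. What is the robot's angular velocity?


vR = r*wR = 0.12*6.7 = 0.804 m/s
vL = r*wL = 0.12*6.9 = 0.828 m/s
v = (vR+vL)/2 = 0.816 m/s
omega = (vR-vL)/L = -0.0667 rad/s
angular velocity = -0.0667 rad/s


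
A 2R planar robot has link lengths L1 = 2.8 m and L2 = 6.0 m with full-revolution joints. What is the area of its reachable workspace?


r_max = L1 + L2 = 8.8 m
r_min = |L1 - L2| = 3.2 m
Area = pi*(r_max^2 - r_min^2)
= pi*(77.44 - 10.24)
= pi * 67.2
= 211.115 m^2


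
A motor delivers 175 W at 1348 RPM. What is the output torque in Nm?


omega = 1348 * 2*pi/60 = 141.1622 rad/s
tau = P / omega = 175 / 141.1622
= 1.2397 Nm


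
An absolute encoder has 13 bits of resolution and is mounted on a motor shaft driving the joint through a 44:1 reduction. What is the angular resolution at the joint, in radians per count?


counts = 2^13 = 8192
effective counts at joint = 8192 * 44 = 360448
resolution = 2*pi / 360448
= 1.7432e-05 rad/count


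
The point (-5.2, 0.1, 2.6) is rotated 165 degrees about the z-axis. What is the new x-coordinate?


Rotation about z-axis: x' = x*cos(theta) - y*sin(theta)
= -5.2 * -0.9659 - 0.1 * 0.2588
= 4.9969


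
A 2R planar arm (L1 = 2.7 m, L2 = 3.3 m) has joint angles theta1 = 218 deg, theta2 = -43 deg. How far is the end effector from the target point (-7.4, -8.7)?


End effector via forward kinematics:
x = L1*cos(t1) + L2*cos(t1+t2) = -5.4151
y = L1*sin(t1) + L2*sin(t1+t2) = -1.3747
Distance to target:
d = sqrt((-7.4 - -5.4151)^2 + (-8.7 - -1.3747)^2)
= sqrt(3.9399 + 53.6604)
= 7.5895 m


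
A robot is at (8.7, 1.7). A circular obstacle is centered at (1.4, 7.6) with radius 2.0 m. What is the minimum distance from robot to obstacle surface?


center_dist = sqrt((8.7-1.4)^2 + (1.7-7.6)^2)
= sqrt(53.29 + 34.81)
= 9.3862
min_dist = center_dist - radius = 9.3862 - 2.0 = 7.3862 m


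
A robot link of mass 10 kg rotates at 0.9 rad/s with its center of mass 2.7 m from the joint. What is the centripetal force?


F = m * omega^2 * r
= 10 * 0.9^2 * 2.7
= 10 * 0.81 * 2.7
= 21.87 N


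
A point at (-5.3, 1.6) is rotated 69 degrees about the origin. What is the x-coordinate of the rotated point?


x' = x*cos(theta) - y*sin(theta)
cos(69 deg) = 0.3584, sin(69 deg) = 0.9336
x' = -5.3 * 0.3584 - 1.6 * 0.9336
= -1.8994 - 1.4937
= -3.3931


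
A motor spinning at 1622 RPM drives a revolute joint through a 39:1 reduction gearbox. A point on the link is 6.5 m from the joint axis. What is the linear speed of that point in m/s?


omega_motor = 1622 * 2*pi/60 = 169.8554 rad/s
omega_joint = omega_motor / 39 = 4.3553 rad/s
v = omega_joint * r = 4.3553 * 6.5
= 28.3092 m/s


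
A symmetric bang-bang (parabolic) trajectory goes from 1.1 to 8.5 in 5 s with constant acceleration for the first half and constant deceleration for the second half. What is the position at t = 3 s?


Symmetric rest-to-rest: each phase covers (pf-p0)/2 in time T/2. 0.5*a*(T/2)^2 = (pf-p0)/2 => a = 4*(pf-p0)/T^2
a = 4*(8.5-1.1)/5^2 = 1.184
t = 3 is in the deceleration phase (t > T/2).
p = pf - 0.5*a*(T-t)^2 = 8.5 - 0.5*1.184*2^2
= 6.132


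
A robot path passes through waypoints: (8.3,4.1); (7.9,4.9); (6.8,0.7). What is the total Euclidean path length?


Segment lengths:
  seg1 = sqrt((-0.4)^2 + (0.8)^2) = 0.8944
  seg2 = sqrt((-1.1)^2 + (-4.2)^2) = 4.3417
Total = 5.2361


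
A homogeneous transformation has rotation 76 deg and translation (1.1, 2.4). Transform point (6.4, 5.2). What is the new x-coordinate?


x' = cos(theta)*px - sin(theta)*py + tx
= 0.2419*6.4 - 0.9703*5.2 + 1.1
= -2.3972


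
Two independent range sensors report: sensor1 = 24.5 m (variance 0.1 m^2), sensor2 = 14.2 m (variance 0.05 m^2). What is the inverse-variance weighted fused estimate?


w1 = (1/var1) / (1/var1 + 1/var2)
   = 10.0 / (10.0 + 20.0) = 0.3333
w2 = 1 - w1 = 0.6667
fused = w1*s1 + w2*s2 = 8.1667 + 9.4667
= 17.6333 m


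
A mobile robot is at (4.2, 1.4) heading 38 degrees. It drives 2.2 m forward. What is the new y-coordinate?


y_new = y0 + d*sin(theta)
= 1.4 + 2.2*sin(38)
= 1.4 + 1.3545
= 2.7545


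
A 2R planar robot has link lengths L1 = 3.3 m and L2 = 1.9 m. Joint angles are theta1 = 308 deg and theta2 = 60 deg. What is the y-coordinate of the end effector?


Convert angles to radians: theta1 = 5.3756, theta2 = 1.0472
y = L1*sin(theta1) + L2*sin(theta1+theta2)
y = -2.6004 + 0.2644
y = -2.336


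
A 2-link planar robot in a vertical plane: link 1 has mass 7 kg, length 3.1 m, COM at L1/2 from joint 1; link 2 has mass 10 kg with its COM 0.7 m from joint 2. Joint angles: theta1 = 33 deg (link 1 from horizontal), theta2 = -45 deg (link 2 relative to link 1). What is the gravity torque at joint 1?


Horizontal distance from joint 1 to link-1 COM:
  x_c1 = (L1/2)*cos(t1) = 1.55 * 0.8387 = 1.2999 m
Horizontal distance from joint 1 to link-2 COM:
  x_c2 = L1*cos(t1) + Lc2*cos(t1+t2)
       = 3.1*0.8387 + 0.7*0.9781 = 3.2846 m
tau1 = m1*g*x_c1 + m2*g*x_c2
     = 7*9.81*1.2999 + 10*9.81*3.2846
     = 89.2668 + 322.2175
     = 411.4843 Nm


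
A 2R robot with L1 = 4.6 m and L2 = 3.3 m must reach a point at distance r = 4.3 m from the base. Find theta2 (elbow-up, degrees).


cos(theta2) = (r^2 - L1^2 - L2^2) / (2*L1*L2)
cos(theta2) = (18.49 - 21.16 - 10.89) / 30.36
cos(theta2) = -0.44664
theta2 = 116.5283 degrees


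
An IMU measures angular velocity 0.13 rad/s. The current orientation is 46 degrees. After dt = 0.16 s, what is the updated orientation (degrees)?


delta_theta = w * dt = 0.13 * 0.16 = 0.0208 rad
= 1.1918 deg
theta_new = 46 + 1.1918 = 47.1918 deg


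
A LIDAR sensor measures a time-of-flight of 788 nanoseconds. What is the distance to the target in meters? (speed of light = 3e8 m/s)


tof = 788 ns = 7.88e-07 s
dist = c * tof / 2
= 3e8 * 7.88e-07 / 2
= 118.2 m


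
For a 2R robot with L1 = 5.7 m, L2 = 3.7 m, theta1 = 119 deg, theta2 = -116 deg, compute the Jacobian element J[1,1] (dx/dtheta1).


J[1,1] = -L1*sin(t1) - L2*sin(t1+t2)
= -5.7*sin(119) - 3.7*sin(3)
= -5.179


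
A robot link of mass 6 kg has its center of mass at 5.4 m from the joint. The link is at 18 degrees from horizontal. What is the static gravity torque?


tau = m*g*L*cos(angle)
= 6 * 9.81 * 5.4 * cos(18 deg)
= 6 * 9.81 * 5.4 * 0.9511
= 302.2876 Nm


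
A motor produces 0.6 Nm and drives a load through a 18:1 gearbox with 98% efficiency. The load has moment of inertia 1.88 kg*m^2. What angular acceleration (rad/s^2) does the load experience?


tau_out = tau_motor * N * eta
= 0.6 * 18 * 0.98 = 10.584 Nm
alpha = tau_out / I = 10.584 / 1.88
= 5.6298 rad/s^2


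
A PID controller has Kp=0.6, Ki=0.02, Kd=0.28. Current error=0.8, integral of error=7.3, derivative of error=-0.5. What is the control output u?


u = Kp*e + Ki*int(e) + Kd*de/dt
= 0.6*0.8 + 0.02*7.3 + 0.28*(-0.5)
= 0.48 + 0.146 + -0.14
= 0.486


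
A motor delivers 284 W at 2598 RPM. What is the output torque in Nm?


omega = 2598 * 2*pi/60 = 272.0619 rad/s
tau = P / omega = 284 / 272.0619
= 1.0439 Nm


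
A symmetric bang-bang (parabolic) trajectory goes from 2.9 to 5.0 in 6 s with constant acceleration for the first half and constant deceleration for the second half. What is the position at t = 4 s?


Symmetric rest-to-rest: each phase covers (pf-p0)/2 in time T/2. 0.5*a*(T/2)^2 = (pf-p0)/2 => a = 4*(pf-p0)/T^2
a = 4*(5.0-2.9)/6^2 = 0.2333
t = 4 is in the deceleration phase (t > T/2).
p = pf - 0.5*a*(T-t)^2 = 5.0 - 0.5*0.2333*2^2
= 4.5333


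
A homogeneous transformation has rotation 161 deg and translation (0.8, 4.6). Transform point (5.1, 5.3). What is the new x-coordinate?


x' = cos(theta)*px - sin(theta)*py + tx
= -0.9455*5.1 - 0.3256*5.3 + 0.8
= -5.7477


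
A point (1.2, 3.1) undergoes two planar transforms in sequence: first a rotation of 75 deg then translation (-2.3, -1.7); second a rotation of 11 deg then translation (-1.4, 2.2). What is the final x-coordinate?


After transform 1:
x1 = cos(75)*1.2 - sin(75)*3.1 + -2.3 = -4.9838
y1 = sin(75)*1.2 + cos(75)*3.1 + -1.7 = 0.2615
After transform 2:
x2 = cos(11)*-4.9838 - sin(11)*0.2615 + -1.4
= -6.3421


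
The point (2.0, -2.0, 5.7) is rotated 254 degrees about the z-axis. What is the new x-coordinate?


Rotation about z-axis: x' = x*cos(theta) - y*sin(theta)
= 2.0 * -0.2756 - -2.0 * -0.9613
= -2.4738


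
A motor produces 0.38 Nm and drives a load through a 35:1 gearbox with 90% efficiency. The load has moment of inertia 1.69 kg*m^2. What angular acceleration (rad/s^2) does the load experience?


tau_out = tau_motor * N * eta
= 0.38 * 35 * 0.9 = 11.97 Nm
alpha = tau_out / I = 11.97 / 1.69
= 7.0828 rad/s^2


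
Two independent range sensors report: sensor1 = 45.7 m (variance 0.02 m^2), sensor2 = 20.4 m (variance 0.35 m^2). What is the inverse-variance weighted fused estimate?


w1 = (1/var1) / (1/var1 + 1/var2)
   = 50.0 / (50.0 + 2.8571) = 0.9459
w2 = 1 - w1 = 0.0541
fused = w1*s1 + w2*s2 = 43.2297 + 1.1027
= 44.3324 m


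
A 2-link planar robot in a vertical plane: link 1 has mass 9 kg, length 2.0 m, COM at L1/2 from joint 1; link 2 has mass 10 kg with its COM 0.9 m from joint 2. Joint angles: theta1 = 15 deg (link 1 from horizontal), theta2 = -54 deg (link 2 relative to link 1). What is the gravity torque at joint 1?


Horizontal distance from joint 1 to link-1 COM:
  x_c1 = (L1/2)*cos(t1) = 1.0 * 0.9659 = 0.9659 m
Horizontal distance from joint 1 to link-2 COM:
  x_c2 = L1*cos(t1) + Lc2*cos(t1+t2)
       = 2.0*0.9659 + 0.9*0.7771 = 2.6313 m
tau1 = m1*g*x_c1 + m2*g*x_c2
     = 9*9.81*0.9659 + 10*9.81*2.6313
     = 85.2816 + 258.1289
     = 343.4105 Nm


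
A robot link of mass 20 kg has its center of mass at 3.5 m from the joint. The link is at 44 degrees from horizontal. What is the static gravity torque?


tau = m*g*L*cos(angle)
= 20 * 9.81 * 3.5 * cos(44 deg)
= 20 * 9.81 * 3.5 * 0.7193
= 493.9706 Nm


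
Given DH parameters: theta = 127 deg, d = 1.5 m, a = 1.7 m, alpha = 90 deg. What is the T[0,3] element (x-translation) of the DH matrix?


T[0,3] = a * cos(theta)
= 1.7 * cos(127 deg)
= 1.7 * -0.6018
= -1.0231


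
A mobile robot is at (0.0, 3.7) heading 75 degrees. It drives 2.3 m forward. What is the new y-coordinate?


y_new = y0 + d*sin(theta)
= 3.7 + 2.3*sin(75)
= 3.7 + 2.2216
= 5.9216


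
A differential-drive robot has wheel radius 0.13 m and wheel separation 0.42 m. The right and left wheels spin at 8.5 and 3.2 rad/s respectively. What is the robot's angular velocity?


vR = r*wR = 0.13*8.5 = 1.105 m/s
vL = r*wL = 0.13*3.2 = 0.416 m/s
v = (vR+vL)/2 = 0.7605 m/s
omega = (vR-vL)/L = 1.6405 rad/s
angular velocity = 1.6405 rad/s


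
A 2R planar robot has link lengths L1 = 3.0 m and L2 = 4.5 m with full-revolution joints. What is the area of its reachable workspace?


r_max = L1 + L2 = 7.5 m
r_min = |L1 - L2| = 1.5 m
Area = pi*(r_max^2 - r_min^2)
= pi*(56.25 - 2.25)
= pi * 54.0
= 169.646 m^2


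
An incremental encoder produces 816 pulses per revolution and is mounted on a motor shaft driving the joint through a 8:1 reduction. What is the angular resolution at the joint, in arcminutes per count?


counts per rev = 816
effective counts at joint = 816 * 8 = 6528
resolution = 360*60 / 6528
= 3.3088 arcmin/count


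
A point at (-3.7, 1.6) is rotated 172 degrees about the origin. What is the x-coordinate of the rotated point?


x' = x*cos(theta) - y*sin(theta)
cos(172 deg) = -0.9903, sin(172 deg) = 0.1392
x' = -3.7 * -0.9903 - 1.6 * 0.1392
= 3.664 - 0.2227
= 3.4413


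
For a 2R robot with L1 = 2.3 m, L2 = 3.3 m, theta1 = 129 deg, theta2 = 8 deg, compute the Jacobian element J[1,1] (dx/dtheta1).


J[1,1] = -L1*sin(t1) - L2*sin(t1+t2)
= -2.3*sin(129) - 3.3*sin(137)
= -4.038


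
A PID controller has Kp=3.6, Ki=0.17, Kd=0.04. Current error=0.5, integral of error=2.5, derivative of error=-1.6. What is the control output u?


u = Kp*e + Ki*int(e) + Kd*de/dt
= 3.6*0.5 + 0.17*2.5 + 0.04*(-1.6)
= 1.8 + 0.425 + -0.064
= 2.161


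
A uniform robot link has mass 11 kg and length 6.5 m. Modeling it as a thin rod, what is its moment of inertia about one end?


I = (1/3) * m * L^2
= (1/3) * 11 * 6.5^2
= 0.333333 * 11 * 42.25
= 154.9167 kg*m^2


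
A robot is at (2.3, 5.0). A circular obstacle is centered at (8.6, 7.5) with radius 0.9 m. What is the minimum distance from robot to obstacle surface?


center_dist = sqrt((2.3-8.6)^2 + (5.0-7.5)^2)
= sqrt(39.69 + 6.25)
= 6.7779
min_dist = center_dist - radius = 6.7779 - 0.9 = 5.8779 m


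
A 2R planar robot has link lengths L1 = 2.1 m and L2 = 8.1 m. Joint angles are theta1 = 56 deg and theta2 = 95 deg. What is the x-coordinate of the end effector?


Convert angles to radians: theta1 = 0.9774, theta2 = 1.6581
x = L1*cos(theta1) + L2*cos(theta1+theta2)
x = 1.1743 + -7.0844
x = -5.9101


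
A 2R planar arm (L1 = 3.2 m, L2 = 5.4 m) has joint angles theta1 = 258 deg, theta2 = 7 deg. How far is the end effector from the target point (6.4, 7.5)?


End effector via forward kinematics:
x = L1*cos(t1) + L2*cos(t1+t2) = -1.136
y = L1*sin(t1) + L2*sin(t1+t2) = -8.5095
Distance to target:
d = sqrt((6.4 - -1.136)^2 + (7.5 - -8.5095)^2)
= sqrt(56.7907 + 256.3048)
= 17.6945 m
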